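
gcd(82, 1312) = 82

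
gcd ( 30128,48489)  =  7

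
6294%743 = 350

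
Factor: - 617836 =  - 2^2*154459^1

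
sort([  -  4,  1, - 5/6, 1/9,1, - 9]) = [ - 9, - 4, - 5/6 , 1/9, 1,1 ] 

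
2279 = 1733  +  546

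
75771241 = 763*99307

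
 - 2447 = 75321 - 77768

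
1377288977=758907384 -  - 618381593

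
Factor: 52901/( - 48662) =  -2^ (-1)*29^( - 1) * 839^( -1 )*52901^1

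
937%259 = 160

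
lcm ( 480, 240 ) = 480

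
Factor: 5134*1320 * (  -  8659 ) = -58681003920=- 2^4*3^1*5^1*7^1 * 11^1 *17^1*151^1 * 1237^1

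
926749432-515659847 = 411089585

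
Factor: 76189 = 61^1*  1249^1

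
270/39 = 90/13 = 6.92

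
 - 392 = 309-701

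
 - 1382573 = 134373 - 1516946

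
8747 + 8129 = 16876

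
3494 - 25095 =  - 21601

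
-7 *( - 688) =4816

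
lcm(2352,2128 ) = 44688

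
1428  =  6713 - 5285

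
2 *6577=13154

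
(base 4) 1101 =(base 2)1010001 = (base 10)81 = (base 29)2n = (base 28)2p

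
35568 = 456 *78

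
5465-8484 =-3019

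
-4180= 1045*(-4 ) 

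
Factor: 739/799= 17^(  -  1 )  *47^( - 1)*739^1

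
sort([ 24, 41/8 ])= [ 41/8, 24 ]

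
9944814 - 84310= 9860504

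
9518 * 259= 2465162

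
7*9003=63021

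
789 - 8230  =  -7441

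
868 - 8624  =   - 7756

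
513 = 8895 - 8382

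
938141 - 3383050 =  - 2444909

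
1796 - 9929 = -8133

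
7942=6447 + 1495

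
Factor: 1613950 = 2^1*5^2*13^2*191^1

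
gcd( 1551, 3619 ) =517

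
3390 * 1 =3390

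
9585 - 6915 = 2670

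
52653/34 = 52653/34 = 1548.62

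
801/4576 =801/4576 = 0.18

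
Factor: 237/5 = 3^1*5^( - 1)*79^1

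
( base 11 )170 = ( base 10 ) 198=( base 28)72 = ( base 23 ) 8E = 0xc6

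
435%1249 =435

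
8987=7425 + 1562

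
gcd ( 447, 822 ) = 3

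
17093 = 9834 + 7259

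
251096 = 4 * 62774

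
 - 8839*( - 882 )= 7795998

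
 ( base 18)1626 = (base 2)1111010001010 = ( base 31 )846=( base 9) 11646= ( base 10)7818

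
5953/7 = 5953/7 = 850.43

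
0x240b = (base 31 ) 9IK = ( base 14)3511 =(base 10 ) 9227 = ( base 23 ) ha4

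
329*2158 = 709982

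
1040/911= 1040/911 = 1.14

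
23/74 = 23/74= 0.31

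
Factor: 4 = 2^2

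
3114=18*173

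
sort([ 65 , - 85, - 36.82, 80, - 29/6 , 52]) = [ - 85, -36.82, - 29/6, 52, 65,80] 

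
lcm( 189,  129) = 8127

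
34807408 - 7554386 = 27253022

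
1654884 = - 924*( - 1791) 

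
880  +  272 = 1152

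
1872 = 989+883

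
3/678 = 1/226 = 0.00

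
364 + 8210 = 8574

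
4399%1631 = 1137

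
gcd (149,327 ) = 1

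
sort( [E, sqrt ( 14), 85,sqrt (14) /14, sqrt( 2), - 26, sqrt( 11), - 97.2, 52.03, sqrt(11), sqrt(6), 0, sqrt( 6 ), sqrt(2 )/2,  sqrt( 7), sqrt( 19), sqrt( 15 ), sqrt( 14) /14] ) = [ - 97.2, - 26,0,sqrt( 14 ) /14, sqrt(14)/14 , sqrt(2 )/2, sqrt( 2),sqrt(6 ), sqrt( 6), sqrt( 7 ),E, sqrt(11),sqrt( 11),sqrt( 14 ), sqrt ( 15) , sqrt(19), 52.03, 85 ]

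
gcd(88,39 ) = 1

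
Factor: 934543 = 934543^1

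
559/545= 559/545 = 1.03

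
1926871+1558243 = 3485114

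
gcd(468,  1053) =117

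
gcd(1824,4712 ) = 152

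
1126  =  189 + 937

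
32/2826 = 16/1413 = 0.01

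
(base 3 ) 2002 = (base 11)51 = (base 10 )56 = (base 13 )44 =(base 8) 70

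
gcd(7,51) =1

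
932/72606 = 466/36303 = 0.01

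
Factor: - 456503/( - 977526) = 2^( -1)*3^(-2 )*11^( - 1)*4937^(-1)* 456503^1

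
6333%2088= 69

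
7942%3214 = 1514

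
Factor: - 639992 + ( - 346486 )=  - 2^1 * 3^1*164413^1 = - 986478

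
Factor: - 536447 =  - 536447^1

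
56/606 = 28/303 = 0.09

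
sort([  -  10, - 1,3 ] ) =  [ - 10, - 1, 3 ]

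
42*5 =210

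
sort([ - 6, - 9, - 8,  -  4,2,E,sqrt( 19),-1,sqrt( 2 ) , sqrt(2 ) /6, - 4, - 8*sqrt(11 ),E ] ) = [ - 8*sqrt(11), - 9, - 8 ,-6, - 4, - 4,- 1,sqrt( 2) /6,  sqrt( 2 ),  2, E,E,sqrt( 19) ] 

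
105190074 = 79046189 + 26143885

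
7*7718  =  54026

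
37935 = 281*135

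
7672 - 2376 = 5296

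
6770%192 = 50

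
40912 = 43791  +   - 2879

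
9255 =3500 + 5755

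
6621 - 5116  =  1505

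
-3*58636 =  - 175908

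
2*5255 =10510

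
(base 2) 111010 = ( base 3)2011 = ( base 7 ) 112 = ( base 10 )58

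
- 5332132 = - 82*65026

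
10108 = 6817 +3291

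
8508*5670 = 48240360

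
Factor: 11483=11483^1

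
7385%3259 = 867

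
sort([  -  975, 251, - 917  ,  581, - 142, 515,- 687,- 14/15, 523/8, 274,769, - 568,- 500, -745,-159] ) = [- 975,  -  917, - 745,- 687, - 568,  -  500,-159,  -  142, - 14/15, 523/8,251 , 274, 515, 581, 769] 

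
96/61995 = 32/20665 = 0.00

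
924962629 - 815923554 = 109039075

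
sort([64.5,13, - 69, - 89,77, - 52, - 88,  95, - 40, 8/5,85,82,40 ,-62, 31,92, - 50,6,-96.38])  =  [ - 96.38,- 89,  -  88, -69 , - 62,  -  52,-50 ,- 40,8/5,6,13,31,40,64.5,77, 82, 85,92,95 ] 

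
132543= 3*44181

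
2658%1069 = 520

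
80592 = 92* 876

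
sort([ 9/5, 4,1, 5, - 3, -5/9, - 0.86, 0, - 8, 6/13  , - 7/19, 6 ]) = [ - 8, - 3, - 0.86,-5/9 , - 7/19,0, 6/13, 1, 9/5, 4,  5,  6 ] 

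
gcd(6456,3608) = 8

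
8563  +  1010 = 9573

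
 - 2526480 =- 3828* 660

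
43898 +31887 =75785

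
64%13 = 12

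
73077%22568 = 5373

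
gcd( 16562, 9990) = 2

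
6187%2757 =673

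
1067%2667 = 1067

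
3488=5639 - 2151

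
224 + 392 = 616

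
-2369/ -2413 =2369/2413 = 0.98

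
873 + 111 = 984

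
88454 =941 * 94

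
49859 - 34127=15732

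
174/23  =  7 + 13/23  =  7.57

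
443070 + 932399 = 1375469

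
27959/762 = 36 + 527/762 = 36.69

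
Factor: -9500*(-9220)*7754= 679172860000 = 2^5*5^4*19^1*461^1*3877^1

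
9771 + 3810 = 13581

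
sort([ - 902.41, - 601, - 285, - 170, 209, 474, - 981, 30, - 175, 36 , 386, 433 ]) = [ - 981,-902.41, - 601, - 285, - 175,- 170, 30, 36, 209,  386, 433,  474 ] 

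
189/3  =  63 =63.00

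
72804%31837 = 9130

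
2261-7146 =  - 4885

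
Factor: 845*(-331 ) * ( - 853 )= 5^1*13^2*331^1*853^1 =238579835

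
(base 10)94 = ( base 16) 5e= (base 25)3j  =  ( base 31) 31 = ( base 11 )86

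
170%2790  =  170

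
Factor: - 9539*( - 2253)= 21491367 = 3^1*751^1*9539^1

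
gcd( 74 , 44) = 2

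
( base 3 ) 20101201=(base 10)4663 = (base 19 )ch8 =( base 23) 8ih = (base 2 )1001000110111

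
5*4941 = 24705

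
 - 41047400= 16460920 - 57508320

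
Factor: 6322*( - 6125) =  - 38722250 =-2^1*5^3*7^2 * 29^1*109^1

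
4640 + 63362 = 68002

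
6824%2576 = 1672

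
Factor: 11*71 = 781 = 11^1*71^1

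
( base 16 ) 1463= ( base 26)7IJ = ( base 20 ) d0j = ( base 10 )5219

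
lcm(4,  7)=28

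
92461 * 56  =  5177816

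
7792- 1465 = 6327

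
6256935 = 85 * 73611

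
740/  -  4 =- 185 + 0/1 = - 185.00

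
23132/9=23132/9 = 2570.22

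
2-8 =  - 6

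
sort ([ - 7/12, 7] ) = [ - 7/12,7 ]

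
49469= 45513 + 3956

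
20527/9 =2280 + 7/9 =2280.78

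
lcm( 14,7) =14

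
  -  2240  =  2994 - 5234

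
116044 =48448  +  67596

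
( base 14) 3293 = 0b10001000110001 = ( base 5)240003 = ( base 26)COH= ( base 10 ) 8753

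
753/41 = 18 + 15/41  =  18.37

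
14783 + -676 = 14107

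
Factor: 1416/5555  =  2^3* 3^1*5^( - 1 )*11^(-1) * 59^1*101^( - 1 ) 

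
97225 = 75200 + 22025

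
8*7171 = 57368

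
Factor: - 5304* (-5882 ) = 31198128=2^4*3^1*13^1*17^2  *  173^1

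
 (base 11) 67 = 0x49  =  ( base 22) 37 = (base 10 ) 73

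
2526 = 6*421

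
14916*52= 775632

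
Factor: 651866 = 2^1*23^1 * 37^1*383^1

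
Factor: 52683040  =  2^5*5^1*329269^1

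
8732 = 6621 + 2111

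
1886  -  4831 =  - 2945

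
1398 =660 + 738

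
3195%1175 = 845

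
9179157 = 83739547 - 74560390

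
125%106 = 19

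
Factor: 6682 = 2^1*13^1*257^1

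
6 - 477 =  - 471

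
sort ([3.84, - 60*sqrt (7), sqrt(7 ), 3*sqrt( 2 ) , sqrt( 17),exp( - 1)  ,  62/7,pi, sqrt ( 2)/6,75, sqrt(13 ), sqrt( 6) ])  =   [ - 60 *sqrt( 7),  sqrt( 2)/6 , exp( - 1),  sqrt( 6), sqrt(7), pi, sqrt( 13 ), 3.84, sqrt(17) , 3*sqrt( 2 ),62/7, 75]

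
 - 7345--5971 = - 1374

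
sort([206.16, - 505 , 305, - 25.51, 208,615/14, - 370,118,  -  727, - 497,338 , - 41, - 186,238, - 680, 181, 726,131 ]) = [ - 727, - 680, - 505, -497, - 370 , - 186, - 41, - 25.51,615/14,118, 131,181, 206.16, 208,238,305,338,726]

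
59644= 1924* 31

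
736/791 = 736/791 = 0.93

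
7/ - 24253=-1+ 24246/24253  =  - 0.00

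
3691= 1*3691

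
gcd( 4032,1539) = 9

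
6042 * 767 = 4634214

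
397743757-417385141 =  - 19641384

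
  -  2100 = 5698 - 7798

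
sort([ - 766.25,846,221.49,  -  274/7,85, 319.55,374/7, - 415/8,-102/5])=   [ -766.25, - 415/8,-274/7,-102/5, 374/7,85,221.49,319.55,846]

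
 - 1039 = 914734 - 915773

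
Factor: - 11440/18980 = -44/73 = - 2^2*11^1*73^( - 1) 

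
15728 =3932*4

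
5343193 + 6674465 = 12017658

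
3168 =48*66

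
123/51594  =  41/17198= 0.00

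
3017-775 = 2242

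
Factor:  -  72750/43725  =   - 970/583   =  - 2^1*5^1*11^( - 1 )*53^( - 1 )*97^1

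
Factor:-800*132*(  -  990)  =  104544000 = 2^8*3^3 * 5^3*11^2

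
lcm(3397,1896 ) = 81528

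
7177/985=7177/985 =7.29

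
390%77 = 5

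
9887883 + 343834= 10231717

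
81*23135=1873935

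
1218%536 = 146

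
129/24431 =129/24431 = 0.01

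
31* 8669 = 268739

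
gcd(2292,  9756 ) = 12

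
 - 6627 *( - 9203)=60988281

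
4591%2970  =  1621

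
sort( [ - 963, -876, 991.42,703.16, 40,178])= [ - 963, - 876,40,178,703.16,991.42]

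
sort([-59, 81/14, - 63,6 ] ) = [- 63,-59,81/14,6] 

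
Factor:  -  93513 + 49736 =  - 43777 = -43777^1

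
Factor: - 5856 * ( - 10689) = 62594784 = 2^5*3^2*7^1*61^1*509^1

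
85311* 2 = 170622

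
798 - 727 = 71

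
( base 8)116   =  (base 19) 42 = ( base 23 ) 39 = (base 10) 78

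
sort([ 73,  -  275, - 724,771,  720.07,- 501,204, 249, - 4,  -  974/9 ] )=[ - 724,-501,  -  275, - 974/9, - 4, 73, 204, 249,720.07, 771 ] 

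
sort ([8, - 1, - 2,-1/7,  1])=[ - 2,-1, - 1/7, 1,8 ]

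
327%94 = 45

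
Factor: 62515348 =2^2*7^1*37^1*60343^1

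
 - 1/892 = -1/892=- 0.00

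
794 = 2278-1484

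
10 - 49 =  - 39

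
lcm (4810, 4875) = 360750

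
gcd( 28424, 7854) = 374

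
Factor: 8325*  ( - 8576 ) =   -  2^7*3^2*5^2*37^1 * 67^1 = - 71395200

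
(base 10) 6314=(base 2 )1100010101010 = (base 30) 70E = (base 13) 2B49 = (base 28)81E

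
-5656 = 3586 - 9242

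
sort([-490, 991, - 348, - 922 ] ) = [ - 922,-490,  -  348,  991]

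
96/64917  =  32/21639= 0.00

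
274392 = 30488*9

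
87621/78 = 1123 +9/26 = 1123.35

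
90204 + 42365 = 132569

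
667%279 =109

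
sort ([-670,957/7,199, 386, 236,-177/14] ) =[-670,-177/14 , 957/7,199 , 236, 386 ] 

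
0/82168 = 0 = 0.00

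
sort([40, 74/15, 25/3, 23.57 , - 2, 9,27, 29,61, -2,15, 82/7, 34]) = [ - 2 , - 2, 74/15, 25/3, 9,  82/7, 15, 23.57, 27, 29, 34, 40,61] 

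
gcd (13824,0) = 13824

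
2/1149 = 2/1149  =  0.00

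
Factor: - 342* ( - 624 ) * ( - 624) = -133166592 = - 2^9*3^4*13^2*19^1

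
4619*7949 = 36716431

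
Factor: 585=3^2 *5^1 * 13^1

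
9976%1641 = 130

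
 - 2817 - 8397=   - 11214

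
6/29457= 2/9819 =0.00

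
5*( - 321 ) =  - 1605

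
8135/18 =8135/18=451.94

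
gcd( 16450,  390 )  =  10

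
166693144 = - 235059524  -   - 401752668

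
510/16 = 31 + 7/8=31.88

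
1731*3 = 5193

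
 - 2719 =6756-9475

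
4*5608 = 22432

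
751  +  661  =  1412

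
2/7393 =2/7393 = 0.00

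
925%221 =41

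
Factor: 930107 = 19^1 * 48953^1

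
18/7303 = 18/7303 = 0.00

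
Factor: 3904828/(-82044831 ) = -2^2*3^(-1 )*11^( - 1)* 19^(-2)*53^1*71^(-1 )*97^( - 1)*113^1*163^1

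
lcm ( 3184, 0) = 0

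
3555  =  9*395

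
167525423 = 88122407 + 79403016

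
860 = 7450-6590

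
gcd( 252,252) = 252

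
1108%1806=1108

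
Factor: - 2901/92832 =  - 1/32 = - 2^( - 5) 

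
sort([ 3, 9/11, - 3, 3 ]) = [ - 3, 9/11 , 3,3 ] 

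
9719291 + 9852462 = 19571753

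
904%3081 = 904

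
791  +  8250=9041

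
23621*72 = 1700712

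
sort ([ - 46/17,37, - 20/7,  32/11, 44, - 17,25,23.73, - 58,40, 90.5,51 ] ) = [ - 58 , - 17, - 20/7,-46/17, 32/11,23.73,  25 , 37,40,44,  51 , 90.5] 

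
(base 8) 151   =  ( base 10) 105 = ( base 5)410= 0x69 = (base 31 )3C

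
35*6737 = 235795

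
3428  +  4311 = 7739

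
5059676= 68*74407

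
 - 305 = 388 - 693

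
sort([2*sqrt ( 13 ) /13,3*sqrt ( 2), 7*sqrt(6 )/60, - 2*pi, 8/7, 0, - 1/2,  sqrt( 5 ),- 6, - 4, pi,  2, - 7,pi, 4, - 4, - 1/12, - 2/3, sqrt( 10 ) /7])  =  [ - 7,  -  2*pi, - 6, - 4, - 4, - 2/3,- 1/2, - 1/12,  0,7* sqrt ( 6) /60,sqrt(10 )/7,2*sqrt(13 )/13,8/7,2,sqrt ( 5),pi, pi, 4, 3*sqrt( 2 )]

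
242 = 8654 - 8412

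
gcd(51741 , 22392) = 9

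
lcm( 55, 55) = 55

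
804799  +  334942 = 1139741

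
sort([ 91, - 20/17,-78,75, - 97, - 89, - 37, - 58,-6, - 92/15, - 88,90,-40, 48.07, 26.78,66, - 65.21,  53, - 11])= [-97 ,-89, - 88, - 78, - 65.21, - 58, - 40, - 37, -11, - 92/15, - 6, - 20/17, 26.78,48.07,53,  66, 75,90, 91] 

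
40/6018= 20/3009 = 0.01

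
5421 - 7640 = -2219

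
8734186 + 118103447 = 126837633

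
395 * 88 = 34760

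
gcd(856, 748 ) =4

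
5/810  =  1/162 = 0.01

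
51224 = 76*674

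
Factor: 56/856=7/107  =  7^1*  107^(-1)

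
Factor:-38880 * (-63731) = 2^5*3^5*5^1*101^1*631^1 = 2477861280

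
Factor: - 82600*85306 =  - 7046275600 =- 2^4*5^2*7^1*13^1*17^1*59^1*193^1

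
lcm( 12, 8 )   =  24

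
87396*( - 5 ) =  - 436980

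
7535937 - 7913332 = - 377395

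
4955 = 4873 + 82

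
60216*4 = 240864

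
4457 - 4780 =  - 323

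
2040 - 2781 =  - 741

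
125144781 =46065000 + 79079781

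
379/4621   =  379/4621 = 0.08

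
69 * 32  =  2208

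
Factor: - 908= - 2^2*227^1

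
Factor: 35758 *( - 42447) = -2^1*3^1*19^1*941^1*14149^1 = - 1517819826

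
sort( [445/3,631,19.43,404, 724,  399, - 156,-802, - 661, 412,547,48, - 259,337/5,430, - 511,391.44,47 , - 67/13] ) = [ - 802, - 661, - 511, - 259, - 156, - 67/13,19.43,47, 48,337/5,  445/3 , 391.44,399,404,412,430, 547,631,724] 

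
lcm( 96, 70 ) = 3360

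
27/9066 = 9/3022 =0.00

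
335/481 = 335/481 = 0.70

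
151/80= 151/80 = 1.89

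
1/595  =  1/595 = 0.00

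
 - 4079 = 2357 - 6436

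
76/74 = 38/37=1.03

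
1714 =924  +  790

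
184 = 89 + 95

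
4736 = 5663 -927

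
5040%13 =9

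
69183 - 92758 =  - 23575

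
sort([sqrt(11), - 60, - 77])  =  [ - 77, - 60, sqrt (11 ) ]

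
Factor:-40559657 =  - 151^1 *268607^1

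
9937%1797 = 952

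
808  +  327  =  1135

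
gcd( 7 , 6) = 1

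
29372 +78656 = 108028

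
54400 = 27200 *2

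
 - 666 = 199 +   -  865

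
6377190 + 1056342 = 7433532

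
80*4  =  320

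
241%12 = 1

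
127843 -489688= -361845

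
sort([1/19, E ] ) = [ 1/19, E ] 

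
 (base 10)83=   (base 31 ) 2l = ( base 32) 2j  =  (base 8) 123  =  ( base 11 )76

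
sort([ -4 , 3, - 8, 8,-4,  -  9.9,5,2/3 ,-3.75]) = [ - 9.9, - 8,-4, - 4, - 3.75, 2/3,3,5 , 8 ]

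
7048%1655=428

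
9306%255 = 126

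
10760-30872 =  - 20112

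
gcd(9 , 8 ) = 1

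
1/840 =1/840 = 0.00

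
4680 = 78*60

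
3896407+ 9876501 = 13772908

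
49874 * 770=38402980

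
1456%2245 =1456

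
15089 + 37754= 52843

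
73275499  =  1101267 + 72174232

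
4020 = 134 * 30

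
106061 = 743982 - 637921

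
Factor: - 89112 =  - 2^3 *3^1*47^1*79^1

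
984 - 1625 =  - 641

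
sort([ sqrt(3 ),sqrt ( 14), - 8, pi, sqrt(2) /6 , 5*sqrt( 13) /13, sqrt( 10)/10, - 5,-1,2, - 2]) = [-8,-5, - 2, - 1, sqrt( 2 )/6, sqrt(10) /10, 5 *sqrt ( 13 ) /13, sqrt(3 ), 2, pi, sqrt( 14 )]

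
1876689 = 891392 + 985297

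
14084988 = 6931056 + 7153932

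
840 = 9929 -9089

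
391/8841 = 391/8841 = 0.04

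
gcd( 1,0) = 1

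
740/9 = 740/9 = 82.22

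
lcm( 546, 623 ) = 48594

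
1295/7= 185 = 185.00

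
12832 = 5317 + 7515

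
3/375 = 1/125=0.01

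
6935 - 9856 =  - 2921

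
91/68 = 91/68 = 1.34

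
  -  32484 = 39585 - 72069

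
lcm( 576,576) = 576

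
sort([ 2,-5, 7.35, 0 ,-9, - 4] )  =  [ - 9, - 5, - 4, 0, 2, 7.35 ] 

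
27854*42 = 1169868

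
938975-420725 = 518250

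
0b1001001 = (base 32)29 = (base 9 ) 81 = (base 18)41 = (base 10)73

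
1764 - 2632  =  -868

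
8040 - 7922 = 118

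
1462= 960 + 502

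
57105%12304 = 7889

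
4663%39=22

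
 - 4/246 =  - 1 + 121/123 = - 0.02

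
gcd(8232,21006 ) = 6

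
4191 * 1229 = 5150739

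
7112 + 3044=10156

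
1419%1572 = 1419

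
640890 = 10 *64089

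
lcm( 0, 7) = 0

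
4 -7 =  -3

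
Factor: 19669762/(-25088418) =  - 3^( - 2 )*7^1*67^(-1)*71^( - 1)*293^(- 1)*397^1*3539^1 = - 9834881/12544209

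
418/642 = 209/321 = 0.65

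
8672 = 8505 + 167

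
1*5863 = 5863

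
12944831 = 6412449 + 6532382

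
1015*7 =7105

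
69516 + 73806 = 143322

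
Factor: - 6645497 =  - 19^1*101^1 * 3463^1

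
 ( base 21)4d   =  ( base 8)141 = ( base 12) 81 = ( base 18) 57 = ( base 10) 97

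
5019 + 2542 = 7561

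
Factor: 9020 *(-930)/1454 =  - 4194300/727 = - 2^2*3^1*5^2*11^1*31^1*41^1* 727^( - 1)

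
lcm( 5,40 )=40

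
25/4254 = 25/4254 = 0.01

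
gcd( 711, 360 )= 9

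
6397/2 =6397/2 = 3198.50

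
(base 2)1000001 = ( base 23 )2j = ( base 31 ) 23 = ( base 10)65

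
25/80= 5/16 = 0.31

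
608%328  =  280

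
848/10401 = 848/10401 = 0.08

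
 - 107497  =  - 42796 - 64701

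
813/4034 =813/4034 = 0.20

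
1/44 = 1/44 = 0.02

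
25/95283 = 25/95283 =0.00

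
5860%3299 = 2561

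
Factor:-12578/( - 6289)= 2^1 = 2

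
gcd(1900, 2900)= 100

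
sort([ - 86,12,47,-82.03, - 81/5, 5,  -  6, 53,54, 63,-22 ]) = [-86,  -  82.03, - 22,-81/5, -6,5,12,47, 53,54,  63 ] 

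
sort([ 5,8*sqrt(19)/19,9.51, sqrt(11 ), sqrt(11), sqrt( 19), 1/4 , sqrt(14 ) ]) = [ 1/4,8 * sqrt( 19 ) /19,sqrt(11 ), sqrt( 11),  sqrt(14), sqrt(19 ),5,9.51] 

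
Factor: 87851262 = 2^1*3^1*14641877^1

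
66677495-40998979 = 25678516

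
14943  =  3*4981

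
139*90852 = 12628428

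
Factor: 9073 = 43^1*211^1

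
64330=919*70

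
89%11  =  1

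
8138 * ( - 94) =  - 764972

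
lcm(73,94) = 6862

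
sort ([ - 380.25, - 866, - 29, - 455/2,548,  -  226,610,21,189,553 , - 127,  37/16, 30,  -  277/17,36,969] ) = [ - 866, - 380.25, - 455/2,-226 , - 127, - 29,  -  277/17,  37/16,21,30,36,189, 548,553, 610, 969 ] 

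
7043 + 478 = 7521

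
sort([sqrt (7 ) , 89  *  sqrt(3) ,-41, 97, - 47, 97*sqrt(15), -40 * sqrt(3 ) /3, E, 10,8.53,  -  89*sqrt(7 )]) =[- 89*sqrt( 7 ), - 47,  -  41 , - 40*sqrt(3) /3,sqrt( 7),  E, 8.53, 10,97,89*sqrt( 3 ), 97*sqrt(  15)]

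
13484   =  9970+3514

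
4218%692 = 66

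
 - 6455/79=-82 + 23/79 = - 81.71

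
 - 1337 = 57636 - 58973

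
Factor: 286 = 2^1* 11^1*13^1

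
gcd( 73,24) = 1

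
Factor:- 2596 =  - 2^2 * 11^1 * 59^1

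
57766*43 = 2483938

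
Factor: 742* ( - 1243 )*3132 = -2888662392 = - 2^3*3^3* 7^1*11^1*29^1* 53^1*113^1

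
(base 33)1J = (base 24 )24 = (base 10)52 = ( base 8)64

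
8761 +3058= 11819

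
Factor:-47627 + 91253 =43626 = 2^1*3^1*11^1*661^1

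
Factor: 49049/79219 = 7^2*11^1*13^1* 11317^( - 1)=7007/11317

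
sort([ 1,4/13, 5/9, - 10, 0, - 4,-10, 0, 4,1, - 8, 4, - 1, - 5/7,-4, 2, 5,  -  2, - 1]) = [ - 10, - 10, - 8, - 4, - 4, - 2, - 1, - 1 ,-5/7,0, 0 , 4/13, 5/9, 1,1,2,  4,4, 5 ]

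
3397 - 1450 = 1947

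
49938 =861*58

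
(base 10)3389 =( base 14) 1341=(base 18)a85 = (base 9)4575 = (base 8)6475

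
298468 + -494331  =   - 195863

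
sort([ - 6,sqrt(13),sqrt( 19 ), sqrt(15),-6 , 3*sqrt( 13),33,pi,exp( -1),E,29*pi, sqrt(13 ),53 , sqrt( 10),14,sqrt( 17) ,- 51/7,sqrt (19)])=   [ - 51/7 , - 6,-6, exp( - 1 ),E,pi,sqrt(10), sqrt(13 ),sqrt(13),sqrt (15 ),sqrt(17),sqrt(19 ), sqrt( 19) , 3*sqrt(13 ), 14, 33, 53,29  *pi]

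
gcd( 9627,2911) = 1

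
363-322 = 41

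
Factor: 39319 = 7^1*41^1 * 137^1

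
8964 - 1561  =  7403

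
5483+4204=9687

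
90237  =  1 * 90237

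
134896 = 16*8431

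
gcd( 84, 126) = 42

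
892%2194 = 892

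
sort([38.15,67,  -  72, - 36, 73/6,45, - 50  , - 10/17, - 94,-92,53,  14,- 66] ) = [ - 94, - 92 , - 72,-66, - 50 , - 36  ,-10/17 , 73/6,14,38.15, 45 , 53,67 ] 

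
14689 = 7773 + 6916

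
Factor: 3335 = 5^1*23^1* 29^1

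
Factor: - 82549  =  -82549^1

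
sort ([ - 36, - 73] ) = [ - 73 , - 36]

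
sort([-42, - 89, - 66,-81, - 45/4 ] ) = [ - 89, - 81,-66, - 42, - 45/4]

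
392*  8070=3163440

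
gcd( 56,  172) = 4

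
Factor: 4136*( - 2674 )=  - 2^4 * 7^1 * 11^1 * 47^1*191^1= - 11059664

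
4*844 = 3376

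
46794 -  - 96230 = 143024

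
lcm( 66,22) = 66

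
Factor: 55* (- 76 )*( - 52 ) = 217360= 2^4*5^1*11^1 * 13^1*19^1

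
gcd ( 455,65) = 65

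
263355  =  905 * 291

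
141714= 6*23619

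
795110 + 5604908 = 6400018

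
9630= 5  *1926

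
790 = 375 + 415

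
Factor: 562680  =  2^3*3^3 * 5^1 * 521^1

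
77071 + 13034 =90105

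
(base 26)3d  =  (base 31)2T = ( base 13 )70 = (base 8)133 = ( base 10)91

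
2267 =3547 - 1280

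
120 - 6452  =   - 6332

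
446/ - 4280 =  - 223/2140 = - 0.10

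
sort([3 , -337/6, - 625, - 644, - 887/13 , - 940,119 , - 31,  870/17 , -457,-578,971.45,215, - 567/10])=[ - 940, - 644, - 625,  -  578, - 457 , - 887/13, - 567/10, - 337/6  , - 31, 3, 870/17, 119,215,  971.45 ]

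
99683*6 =598098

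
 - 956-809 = -1765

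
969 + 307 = 1276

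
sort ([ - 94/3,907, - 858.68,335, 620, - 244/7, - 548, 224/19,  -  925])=[-925,-858.68, - 548, - 244/7 , - 94/3, 224/19,335 , 620,907]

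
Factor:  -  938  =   - 2^1*7^1*67^1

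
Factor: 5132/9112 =2^(- 1)*17^ ( - 1)*67^(  -  1)*1283^1 = 1283/2278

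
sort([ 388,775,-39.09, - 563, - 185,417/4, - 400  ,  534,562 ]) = [ - 563, - 400 , - 185, - 39.09, 417/4, 388,534,562,775]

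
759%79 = 48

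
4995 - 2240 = 2755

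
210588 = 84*2507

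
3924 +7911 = 11835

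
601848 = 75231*8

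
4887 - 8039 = -3152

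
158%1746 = 158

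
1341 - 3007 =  - 1666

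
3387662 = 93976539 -90588877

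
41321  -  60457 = - 19136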